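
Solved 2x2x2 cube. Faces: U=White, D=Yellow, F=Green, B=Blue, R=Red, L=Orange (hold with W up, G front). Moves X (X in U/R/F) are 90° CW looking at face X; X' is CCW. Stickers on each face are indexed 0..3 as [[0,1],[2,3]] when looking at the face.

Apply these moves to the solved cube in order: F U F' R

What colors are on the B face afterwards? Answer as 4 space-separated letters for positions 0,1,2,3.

Answer: W Y W B

Derivation:
After move 1 (F): F=GGGG U=WWOO R=WRWR D=RRYY L=OYOY
After move 2 (U): U=OWOW F=WRGG R=BBWR B=OYBB L=GGOY
After move 3 (F'): F=RGWG U=OWBW R=RBRR D=GYYY L=GWOO
After move 4 (R): R=RRRB U=OGBG F=RYWY D=GBYO B=WYWB
Query: B face = WYWB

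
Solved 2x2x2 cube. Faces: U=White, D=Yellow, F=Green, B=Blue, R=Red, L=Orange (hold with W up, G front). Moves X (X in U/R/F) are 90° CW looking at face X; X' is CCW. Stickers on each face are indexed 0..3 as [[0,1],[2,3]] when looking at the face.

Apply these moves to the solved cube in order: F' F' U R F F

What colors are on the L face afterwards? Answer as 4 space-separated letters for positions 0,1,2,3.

Answer: G R O O

Derivation:
After move 1 (F'): F=GGGG U=WWRR R=YRYR D=OOYY L=OWOW
After move 2 (F'): F=GGGG U=WWYY R=OROR D=WWYY L=OROR
After move 3 (U): U=YWYW F=ORGG R=BBOR B=ORBB L=GGOR
After move 4 (R): R=OBRB U=YRYG F=OWGY D=WBYO B=WRWB
After move 5 (F): F=GOYW U=YRRG R=YBGB D=ROYO L=GWOB
After move 6 (F): F=YGWO U=YRBW R=RBGB D=GYYO L=GROO
Query: L face = GROO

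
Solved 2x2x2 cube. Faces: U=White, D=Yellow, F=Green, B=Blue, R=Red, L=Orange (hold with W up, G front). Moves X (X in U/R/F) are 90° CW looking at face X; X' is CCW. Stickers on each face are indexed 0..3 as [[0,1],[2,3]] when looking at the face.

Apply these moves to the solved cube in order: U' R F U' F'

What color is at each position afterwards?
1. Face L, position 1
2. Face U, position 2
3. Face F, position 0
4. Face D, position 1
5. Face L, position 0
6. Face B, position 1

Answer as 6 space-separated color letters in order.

Answer: O G Y B W G

Derivation:
After move 1 (U'): U=WWWW F=OOGG R=GGRR B=RRBB L=BBOO
After move 2 (R): R=RGRG U=WOWG F=OYGY D=YBYR B=WRWB
After move 3 (F): F=GOYY U=WOOB R=WGGG D=RRYR L=BYOB
After move 4 (U'): U=OBWO F=BYYY R=GOGG B=WGWB L=WROB
After move 5 (F'): F=YYBY U=OBGG R=RORG D=RBYR L=WOOW
Query 1: L[1] = O
Query 2: U[2] = G
Query 3: F[0] = Y
Query 4: D[1] = B
Query 5: L[0] = W
Query 6: B[1] = G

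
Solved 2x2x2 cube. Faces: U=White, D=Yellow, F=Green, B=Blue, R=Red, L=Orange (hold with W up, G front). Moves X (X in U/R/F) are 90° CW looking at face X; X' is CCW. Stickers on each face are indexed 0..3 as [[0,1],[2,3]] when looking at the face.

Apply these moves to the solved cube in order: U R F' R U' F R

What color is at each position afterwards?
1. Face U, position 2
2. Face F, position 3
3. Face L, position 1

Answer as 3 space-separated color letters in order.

Answer: W W G

Derivation:
After move 1 (U): U=WWWW F=RRGG R=BBRR B=OOBB L=GGOO
After move 2 (R): R=RBRB U=WRWG F=RYGY D=YBYO B=WOWB
After move 3 (F'): F=YYRG U=WRRR R=BBYB D=GOYO L=GGOW
After move 4 (R): R=YBBB U=WYRG F=YORO D=GWYW B=RORB
After move 5 (U'): U=YGWR F=GGRO R=YOBB B=YBRB L=ROOW
After move 6 (F): F=RGOG U=YGWO R=WORB D=BYYW L=RGOW
After move 7 (R): R=RWBO U=YGWG F=RYOW D=BRYY B=OBGB
Query 1: U[2] = W
Query 2: F[3] = W
Query 3: L[1] = G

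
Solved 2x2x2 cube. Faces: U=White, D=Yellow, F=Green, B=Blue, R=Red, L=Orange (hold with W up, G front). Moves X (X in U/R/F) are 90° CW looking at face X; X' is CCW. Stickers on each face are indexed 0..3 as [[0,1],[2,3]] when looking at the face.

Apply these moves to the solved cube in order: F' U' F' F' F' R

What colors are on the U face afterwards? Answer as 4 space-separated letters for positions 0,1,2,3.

Answer: W O W W

Derivation:
After move 1 (F'): F=GGGG U=WWRR R=YRYR D=OOYY L=OWOW
After move 2 (U'): U=WRWR F=OWGG R=GGYR B=YRBB L=BBOW
After move 3 (F'): F=WGOG U=WRGY R=OGOR D=BWYY L=BROW
After move 4 (F'): F=GGWO U=WROO R=WGBR D=RWYY L=BYOG
After move 5 (F'): F=GOGW U=WRWB R=WGRR D=YGYY L=BOOO
After move 6 (R): R=RWRG U=WOWW F=GGGY D=YBYY B=BRRB
Query: U face = WOWW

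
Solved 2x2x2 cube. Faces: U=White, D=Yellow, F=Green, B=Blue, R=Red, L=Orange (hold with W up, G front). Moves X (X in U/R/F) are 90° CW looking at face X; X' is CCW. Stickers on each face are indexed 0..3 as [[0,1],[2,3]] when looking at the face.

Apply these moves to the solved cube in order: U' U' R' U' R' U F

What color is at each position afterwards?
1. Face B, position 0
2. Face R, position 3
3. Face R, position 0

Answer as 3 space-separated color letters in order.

Answer: Y O O

Derivation:
After move 1 (U'): U=WWWW F=OOGG R=GGRR B=RRBB L=BBOO
After move 2 (U'): U=WWWW F=BBGG R=OORR B=GGBB L=RROO
After move 3 (R'): R=OROR U=WBWG F=BWGW D=YBYG B=YGYB
After move 4 (U'): U=BGWW F=RRGW R=BWOR B=ORYB L=YGOO
After move 5 (R'): R=WRBO U=BYWO F=RGGW D=YRYW B=GRBB
After move 6 (U): U=WBOY F=WRGW R=GRBO B=YGBB L=RGOO
After move 7 (F): F=GWWR U=WBOG R=ORYO D=BGYW L=RYOR
Query 1: B[0] = Y
Query 2: R[3] = O
Query 3: R[0] = O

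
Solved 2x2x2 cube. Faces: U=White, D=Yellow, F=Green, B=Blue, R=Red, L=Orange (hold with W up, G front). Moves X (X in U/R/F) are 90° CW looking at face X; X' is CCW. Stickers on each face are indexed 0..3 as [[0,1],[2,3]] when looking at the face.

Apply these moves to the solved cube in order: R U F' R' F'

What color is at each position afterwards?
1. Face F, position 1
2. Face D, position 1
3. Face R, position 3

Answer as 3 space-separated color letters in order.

Answer: R G Y

Derivation:
After move 1 (R): R=RRRR U=WGWG F=GYGY D=YBYB B=WBWB
After move 2 (U): U=WWGG F=RRGY R=WBRR B=OOWB L=GYOO
After move 3 (F'): F=RYRG U=WWWR R=BBYR D=YOYB L=GGOG
After move 4 (R'): R=BRBY U=WWWO F=RWRR D=YYYG B=BOOB
After move 5 (F'): F=WRRR U=WWBB R=YRYY D=GGYG L=GOOW
Query 1: F[1] = R
Query 2: D[1] = G
Query 3: R[3] = Y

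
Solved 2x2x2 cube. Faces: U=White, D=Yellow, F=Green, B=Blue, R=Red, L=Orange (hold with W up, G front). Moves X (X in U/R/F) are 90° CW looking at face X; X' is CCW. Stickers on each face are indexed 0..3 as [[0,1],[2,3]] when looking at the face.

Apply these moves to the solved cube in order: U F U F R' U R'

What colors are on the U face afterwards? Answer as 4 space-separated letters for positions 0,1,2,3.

Answer: Y O G G

Derivation:
After move 1 (U): U=WWWW F=RRGG R=BBRR B=OOBB L=GGOO
After move 2 (F): F=GRGR U=WWOG R=WBWR D=RBYY L=GYOY
After move 3 (U): U=OWGW F=WBGR R=OOWR B=GYBB L=GROY
After move 4 (F): F=GWRB U=OWYR R=GOWR D=WOYY L=GROB
After move 5 (R'): R=ORGW U=OBYG F=GWRR D=WWYB B=YYOB
After move 6 (U): U=YOGB F=ORRR R=YYGW B=GROB L=GWOB
After move 7 (R'): R=YWYG U=YOGG F=OORB D=WRYR B=BRWB
Query: U face = YOGG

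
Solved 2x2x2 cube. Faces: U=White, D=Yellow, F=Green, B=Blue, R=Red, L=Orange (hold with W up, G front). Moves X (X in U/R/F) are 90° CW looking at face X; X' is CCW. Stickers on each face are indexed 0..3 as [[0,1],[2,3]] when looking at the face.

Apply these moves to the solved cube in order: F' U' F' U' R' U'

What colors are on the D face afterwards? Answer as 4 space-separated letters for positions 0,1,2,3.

Answer: B R Y G

Derivation:
After move 1 (F'): F=GGGG U=WWRR R=YRYR D=OOYY L=OWOW
After move 2 (U'): U=WRWR F=OWGG R=GGYR B=YRBB L=BBOW
After move 3 (F'): F=WGOG U=WRGY R=OGOR D=BWYY L=BROW
After move 4 (U'): U=RYWG F=BROG R=WGOR B=OGBB L=YROW
After move 5 (R'): R=GRWO U=RBWO F=BYOG D=BRYG B=YGWB
After move 6 (U'): U=BORW F=YROG R=BYWO B=GRWB L=YGOW
Query: D face = BRYG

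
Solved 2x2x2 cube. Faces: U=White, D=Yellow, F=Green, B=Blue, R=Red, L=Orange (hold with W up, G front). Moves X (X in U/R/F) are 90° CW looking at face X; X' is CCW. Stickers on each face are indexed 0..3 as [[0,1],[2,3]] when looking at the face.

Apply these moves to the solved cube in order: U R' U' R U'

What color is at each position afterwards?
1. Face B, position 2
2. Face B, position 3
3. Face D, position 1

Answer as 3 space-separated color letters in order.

Answer: O B Y

Derivation:
After move 1 (U): U=WWWW F=RRGG R=BBRR B=OOBB L=GGOO
After move 2 (R'): R=BRBR U=WBWO F=RWGW D=YRYG B=YOYB
After move 3 (U'): U=BOWW F=GGGW R=RWBR B=BRYB L=YOOO
After move 4 (R): R=BRRW U=BGWW F=GRGG D=YYYB B=WROB
After move 5 (U'): U=GWBW F=YOGG R=GRRW B=BROB L=WROO
Query 1: B[2] = O
Query 2: B[3] = B
Query 3: D[1] = Y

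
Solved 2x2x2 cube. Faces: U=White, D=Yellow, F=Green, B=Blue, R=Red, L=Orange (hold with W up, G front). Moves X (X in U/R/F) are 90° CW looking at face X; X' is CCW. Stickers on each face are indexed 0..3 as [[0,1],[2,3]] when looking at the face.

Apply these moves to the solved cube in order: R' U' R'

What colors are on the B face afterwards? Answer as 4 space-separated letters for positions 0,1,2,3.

Answer: G R G B

Derivation:
After move 1 (R'): R=RRRR U=WBWB F=GWGW D=YGYG B=YBYB
After move 2 (U'): U=BBWW F=OOGW R=GWRR B=RRYB L=YBOO
After move 3 (R'): R=WRGR U=BYWR F=OBGW D=YOYW B=GRGB
Query: B face = GRGB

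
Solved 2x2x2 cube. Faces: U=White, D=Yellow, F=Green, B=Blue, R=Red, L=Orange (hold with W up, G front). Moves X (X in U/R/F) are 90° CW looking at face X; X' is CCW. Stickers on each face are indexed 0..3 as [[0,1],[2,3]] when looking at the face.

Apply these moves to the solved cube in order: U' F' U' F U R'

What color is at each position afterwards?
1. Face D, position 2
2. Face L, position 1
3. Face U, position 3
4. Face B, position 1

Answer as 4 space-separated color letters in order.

After move 1 (U'): U=WWWW F=OOGG R=GGRR B=RRBB L=BBOO
After move 2 (F'): F=OGOG U=WWGR R=YGYR D=BOYY L=BWOW
After move 3 (U'): U=WRWG F=BWOG R=OGYR B=YGBB L=RROW
After move 4 (F): F=OBGW U=WRWR R=WGGR D=YOYY L=RBOO
After move 5 (U): U=WWRR F=WGGW R=YGGR B=RBBB L=OBOO
After move 6 (R'): R=GRYG U=WBRR F=WWGR D=YGYW B=YBOB
Query 1: D[2] = Y
Query 2: L[1] = B
Query 3: U[3] = R
Query 4: B[1] = B

Answer: Y B R B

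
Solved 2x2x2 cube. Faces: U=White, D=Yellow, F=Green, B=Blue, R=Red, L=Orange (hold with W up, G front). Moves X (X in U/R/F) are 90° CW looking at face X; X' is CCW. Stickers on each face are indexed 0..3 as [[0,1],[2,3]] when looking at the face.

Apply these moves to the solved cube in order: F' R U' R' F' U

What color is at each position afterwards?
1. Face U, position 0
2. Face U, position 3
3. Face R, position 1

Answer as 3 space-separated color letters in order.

Answer: O W Y

Derivation:
After move 1 (F'): F=GGGG U=WWRR R=YRYR D=OOYY L=OWOW
After move 2 (R): R=YYRR U=WGRG F=GOGY D=OBYB B=RBWB
After move 3 (U'): U=GGWR F=OWGY R=GORR B=YYWB L=RBOW
After move 4 (R'): R=ORGR U=GWWY F=OGGR D=OWYY B=BYBB
After move 5 (F'): F=GROG U=GWOG R=WROR D=BWYY L=RYOW
After move 6 (U): U=OGGW F=WROG R=BYOR B=RYBB L=GROW
Query 1: U[0] = O
Query 2: U[3] = W
Query 3: R[1] = Y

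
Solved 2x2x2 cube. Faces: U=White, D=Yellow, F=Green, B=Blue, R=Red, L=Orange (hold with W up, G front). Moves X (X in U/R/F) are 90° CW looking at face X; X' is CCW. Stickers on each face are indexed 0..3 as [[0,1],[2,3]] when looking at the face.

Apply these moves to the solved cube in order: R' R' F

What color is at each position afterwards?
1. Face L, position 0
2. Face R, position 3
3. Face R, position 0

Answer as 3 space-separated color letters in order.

After move 1 (R'): R=RRRR U=WBWB F=GWGW D=YGYG B=YBYB
After move 2 (R'): R=RRRR U=WYWY F=GBGB D=YWYW B=GBGB
After move 3 (F): F=GGBB U=WYOO R=WRYR D=RRYW L=OYOW
Query 1: L[0] = O
Query 2: R[3] = R
Query 3: R[0] = W

Answer: O R W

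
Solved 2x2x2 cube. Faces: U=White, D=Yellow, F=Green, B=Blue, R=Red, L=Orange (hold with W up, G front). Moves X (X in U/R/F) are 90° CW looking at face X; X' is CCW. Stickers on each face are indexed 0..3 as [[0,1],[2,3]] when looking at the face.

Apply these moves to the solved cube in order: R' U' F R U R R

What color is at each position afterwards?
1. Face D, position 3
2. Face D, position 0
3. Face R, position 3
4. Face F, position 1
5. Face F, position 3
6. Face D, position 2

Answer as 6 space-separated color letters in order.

Answer: O R B B Y Y

Derivation:
After move 1 (R'): R=RRRR U=WBWB F=GWGW D=YGYG B=YBYB
After move 2 (U'): U=BBWW F=OOGW R=GWRR B=RRYB L=YBOO
After move 3 (F): F=GOWO U=BBOB R=WWWR D=RGYG L=YYOG
After move 4 (R): R=WWRW U=BOOO F=GGWG D=RYYR B=BRBB
After move 5 (U): U=OBOO F=WWWG R=BRRW B=YYBB L=GGOG
After move 6 (R): R=RBWR U=OWOG F=WYWR D=RBYY B=OYBB
After move 7 (R): R=WRRB U=OYOR F=WBWY D=RBYO B=GYWB
Query 1: D[3] = O
Query 2: D[0] = R
Query 3: R[3] = B
Query 4: F[1] = B
Query 5: F[3] = Y
Query 6: D[2] = Y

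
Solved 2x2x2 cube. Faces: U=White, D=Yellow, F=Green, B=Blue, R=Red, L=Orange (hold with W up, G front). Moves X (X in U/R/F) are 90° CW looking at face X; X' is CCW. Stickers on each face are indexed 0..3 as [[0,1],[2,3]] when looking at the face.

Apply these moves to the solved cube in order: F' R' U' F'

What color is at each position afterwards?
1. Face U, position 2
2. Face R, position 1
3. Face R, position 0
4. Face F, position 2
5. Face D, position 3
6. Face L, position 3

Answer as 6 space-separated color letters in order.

After move 1 (F'): F=GGGG U=WWRR R=YRYR D=OOYY L=OWOW
After move 2 (R'): R=RRYY U=WBRB F=GWGR D=OGYG B=YBOB
After move 3 (U'): U=BBWR F=OWGR R=GWYY B=RROB L=YBOW
After move 4 (F'): F=WROG U=BBGY R=GWOY D=BWYG L=YROW
Query 1: U[2] = G
Query 2: R[1] = W
Query 3: R[0] = G
Query 4: F[2] = O
Query 5: D[3] = G
Query 6: L[3] = W

Answer: G W G O G W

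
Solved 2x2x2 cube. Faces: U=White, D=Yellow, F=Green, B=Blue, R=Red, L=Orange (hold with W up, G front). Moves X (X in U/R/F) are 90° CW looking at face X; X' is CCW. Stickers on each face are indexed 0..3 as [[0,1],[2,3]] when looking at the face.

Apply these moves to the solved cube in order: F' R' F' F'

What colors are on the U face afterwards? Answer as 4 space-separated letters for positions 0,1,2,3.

After move 1 (F'): F=GGGG U=WWRR R=YRYR D=OOYY L=OWOW
After move 2 (R'): R=RRYY U=WBRB F=GWGR D=OGYG B=YBOB
After move 3 (F'): F=WRGG U=WBRY R=GROY D=WWYG L=OBOR
After move 4 (F'): F=RGWG U=WBGO R=WRWY D=BRYG L=OYOR
Query: U face = WBGO

Answer: W B G O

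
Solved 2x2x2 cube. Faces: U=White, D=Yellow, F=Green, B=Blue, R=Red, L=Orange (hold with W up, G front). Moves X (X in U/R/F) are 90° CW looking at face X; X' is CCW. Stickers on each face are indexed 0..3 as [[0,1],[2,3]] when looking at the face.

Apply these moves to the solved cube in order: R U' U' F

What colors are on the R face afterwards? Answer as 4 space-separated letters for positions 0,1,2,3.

Answer: G O W R

Derivation:
After move 1 (R): R=RRRR U=WGWG F=GYGY D=YBYB B=WBWB
After move 2 (U'): U=GGWW F=OOGY R=GYRR B=RRWB L=WBOO
After move 3 (U'): U=GWGW F=WBGY R=OORR B=GYWB L=RROO
After move 4 (F): F=GWYB U=GWOR R=GOWR D=ROYB L=RYOB
Query: R face = GOWR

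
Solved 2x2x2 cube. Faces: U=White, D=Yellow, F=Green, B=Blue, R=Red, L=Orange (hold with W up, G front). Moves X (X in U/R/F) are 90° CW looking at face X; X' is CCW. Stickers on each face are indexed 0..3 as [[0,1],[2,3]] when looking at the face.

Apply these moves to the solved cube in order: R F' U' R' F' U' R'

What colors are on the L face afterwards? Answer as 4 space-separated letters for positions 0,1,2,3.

Answer: B R O W

Derivation:
After move 1 (R): R=RRRR U=WGWG F=GYGY D=YBYB B=WBWB
After move 2 (F'): F=YYGG U=WGRR R=BRYR D=OOYB L=OGOW
After move 3 (U'): U=GRWR F=OGGG R=YYYR B=BRWB L=WBOW
After move 4 (R'): R=YRYY U=GWWB F=ORGR D=OGYG B=BROB
After move 5 (F'): F=RROG U=GWYY R=GROY D=BWYG L=WBOW
After move 6 (U'): U=WYGY F=WBOG R=RROY B=GROB L=BROW
After move 7 (R'): R=RYRO U=WOGG F=WYOY D=BBYG B=GRWB
Query: L face = BROW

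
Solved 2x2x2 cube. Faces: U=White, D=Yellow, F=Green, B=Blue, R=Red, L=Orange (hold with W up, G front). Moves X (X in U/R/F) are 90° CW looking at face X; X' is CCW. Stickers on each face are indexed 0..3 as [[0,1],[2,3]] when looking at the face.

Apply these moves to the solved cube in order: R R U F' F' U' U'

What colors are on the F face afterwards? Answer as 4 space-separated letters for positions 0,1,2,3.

Answer: O O R R

Derivation:
After move 1 (R): R=RRRR U=WGWG F=GYGY D=YBYB B=WBWB
After move 2 (R): R=RRRR U=WYWY F=GBGB D=YWYW B=GBGB
After move 3 (U): U=WWYY F=RRGB R=GBRR B=OOGB L=GBOO
After move 4 (F'): F=RBRG U=WWGR R=WBYR D=BOYW L=GYOY
After move 5 (F'): F=BGRR U=WWWY R=OBBR D=YYYW L=GROG
After move 6 (U'): U=WYWW F=GRRR R=BGBR B=OBGB L=OOOG
After move 7 (U'): U=YWWW F=OORR R=GRBR B=BGGB L=OBOG
Query: F face = OORR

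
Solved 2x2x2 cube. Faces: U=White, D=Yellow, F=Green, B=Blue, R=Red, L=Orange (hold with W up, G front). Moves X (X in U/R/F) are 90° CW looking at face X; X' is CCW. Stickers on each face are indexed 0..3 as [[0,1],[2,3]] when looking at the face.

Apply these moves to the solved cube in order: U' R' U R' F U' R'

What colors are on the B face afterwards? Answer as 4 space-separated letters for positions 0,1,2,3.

Answer: W R R B

Derivation:
After move 1 (U'): U=WWWW F=OOGG R=GGRR B=RRBB L=BBOO
After move 2 (R'): R=GRGR U=WBWR F=OWGW D=YOYG B=YRYB
After move 3 (U): U=WWRB F=GRGW R=YRGR B=BBYB L=OWOO
After move 4 (R'): R=RRYG U=WYRB F=GWGB D=YRYW B=GBOB
After move 5 (F): F=GGBW U=WYOW R=RRBG D=YRYW L=OYOR
After move 6 (U'): U=YWWO F=OYBW R=GGBG B=RROB L=GBOR
After move 7 (R'): R=GGGB U=YOWR F=OWBO D=YYYW B=WRRB
Query: B face = WRRB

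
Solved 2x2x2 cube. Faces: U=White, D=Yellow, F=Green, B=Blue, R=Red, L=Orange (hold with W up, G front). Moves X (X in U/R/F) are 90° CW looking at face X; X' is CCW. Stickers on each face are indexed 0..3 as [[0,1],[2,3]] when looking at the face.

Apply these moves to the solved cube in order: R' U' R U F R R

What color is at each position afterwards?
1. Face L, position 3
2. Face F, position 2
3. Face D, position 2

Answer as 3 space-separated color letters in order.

After move 1 (R'): R=RRRR U=WBWB F=GWGW D=YGYG B=YBYB
After move 2 (U'): U=BBWW F=OOGW R=GWRR B=RRYB L=YBOO
After move 3 (R): R=RGRW U=BOWW F=OGGG D=YYYR B=WRBB
After move 4 (U): U=WBWO F=RGGG R=WRRW B=YBBB L=OGOO
After move 5 (F): F=GRGG U=WBOG R=WROW D=RWYR L=OYOY
After move 6 (R): R=OWWR U=WROG F=GWGR D=RBYY B=GBBB
After move 7 (R): R=WORW U=WWOR F=GBGY D=RBYG B=GBRB
Query 1: L[3] = Y
Query 2: F[2] = G
Query 3: D[2] = Y

Answer: Y G Y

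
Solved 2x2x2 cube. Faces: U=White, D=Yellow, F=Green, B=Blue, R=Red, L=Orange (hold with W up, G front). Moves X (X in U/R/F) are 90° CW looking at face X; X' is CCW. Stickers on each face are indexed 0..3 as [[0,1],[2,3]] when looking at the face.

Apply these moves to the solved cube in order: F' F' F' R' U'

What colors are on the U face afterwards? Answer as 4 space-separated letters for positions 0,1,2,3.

After move 1 (F'): F=GGGG U=WWRR R=YRYR D=OOYY L=OWOW
After move 2 (F'): F=GGGG U=WWYY R=OROR D=WWYY L=OROR
After move 3 (F'): F=GGGG U=WWOO R=WRWR D=RRYY L=OYOY
After move 4 (R'): R=RRWW U=WBOB F=GWGO D=RGYG B=YBRB
After move 5 (U'): U=BBWO F=OYGO R=GWWW B=RRRB L=YBOY
Query: U face = BBWO

Answer: B B W O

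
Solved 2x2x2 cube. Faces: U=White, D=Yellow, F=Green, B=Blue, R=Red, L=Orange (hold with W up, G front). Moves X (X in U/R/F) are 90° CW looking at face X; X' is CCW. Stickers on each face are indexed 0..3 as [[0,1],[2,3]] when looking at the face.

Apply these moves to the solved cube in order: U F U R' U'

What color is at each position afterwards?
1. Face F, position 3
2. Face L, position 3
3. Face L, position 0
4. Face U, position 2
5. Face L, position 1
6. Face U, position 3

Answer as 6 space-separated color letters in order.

After move 1 (U): U=WWWW F=RRGG R=BBRR B=OOBB L=GGOO
After move 2 (F): F=GRGR U=WWOG R=WBWR D=RBYY L=GYOY
After move 3 (U): U=OWGW F=WBGR R=OOWR B=GYBB L=GROY
After move 4 (R'): R=OROW U=OBGG F=WWGW D=RBYR B=YYBB
After move 5 (U'): U=BGOG F=GRGW R=WWOW B=ORBB L=YYOY
Query 1: F[3] = W
Query 2: L[3] = Y
Query 3: L[0] = Y
Query 4: U[2] = O
Query 5: L[1] = Y
Query 6: U[3] = G

Answer: W Y Y O Y G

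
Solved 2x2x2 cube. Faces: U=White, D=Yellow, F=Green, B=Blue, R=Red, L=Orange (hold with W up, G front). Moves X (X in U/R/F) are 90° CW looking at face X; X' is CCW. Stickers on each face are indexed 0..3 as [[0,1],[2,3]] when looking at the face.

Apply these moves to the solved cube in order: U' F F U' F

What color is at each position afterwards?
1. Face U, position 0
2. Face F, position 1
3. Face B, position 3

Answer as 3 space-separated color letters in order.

Answer: W B B

Derivation:
After move 1 (U'): U=WWWW F=OOGG R=GGRR B=RRBB L=BBOO
After move 2 (F): F=GOGO U=WWOB R=WGWR D=RGYY L=BYOY
After move 3 (F): F=GGOO U=WWYY R=OGBR D=WWYY L=BROG
After move 4 (U'): U=WYWY F=BROO R=GGBR B=OGBB L=RROG
After move 5 (F): F=OBOR U=WYGR R=WGYR D=BGYY L=RWOW
Query 1: U[0] = W
Query 2: F[1] = B
Query 3: B[3] = B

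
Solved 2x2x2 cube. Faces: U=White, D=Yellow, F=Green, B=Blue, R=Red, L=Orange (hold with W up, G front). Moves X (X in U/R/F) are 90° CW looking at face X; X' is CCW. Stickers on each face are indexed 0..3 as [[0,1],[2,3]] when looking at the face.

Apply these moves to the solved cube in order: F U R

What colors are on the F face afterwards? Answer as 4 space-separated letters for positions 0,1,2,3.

Answer: W R G Y

Derivation:
After move 1 (F): F=GGGG U=WWOO R=WRWR D=RRYY L=OYOY
After move 2 (U): U=OWOW F=WRGG R=BBWR B=OYBB L=GGOY
After move 3 (R): R=WBRB U=OROG F=WRGY D=RBYO B=WYWB
Query: F face = WRGY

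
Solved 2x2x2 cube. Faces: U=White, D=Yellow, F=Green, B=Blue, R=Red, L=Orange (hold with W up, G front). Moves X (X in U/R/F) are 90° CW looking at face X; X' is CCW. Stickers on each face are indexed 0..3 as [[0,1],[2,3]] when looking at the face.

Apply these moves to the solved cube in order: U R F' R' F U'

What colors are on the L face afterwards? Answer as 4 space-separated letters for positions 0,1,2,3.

After move 1 (U): U=WWWW F=RRGG R=BBRR B=OOBB L=GGOO
After move 2 (R): R=RBRB U=WRWG F=RYGY D=YBYO B=WOWB
After move 3 (F'): F=YYRG U=WRRR R=BBYB D=GOYO L=GGOW
After move 4 (R'): R=BBBY U=WWRW F=YRRR D=GYYG B=OOOB
After move 5 (F): F=RYRR U=WWWG R=RBWY D=BBYG L=GGOY
After move 6 (U'): U=WGWW F=GGRR R=RYWY B=RBOB L=OOOY
Query: L face = OOOY

Answer: O O O Y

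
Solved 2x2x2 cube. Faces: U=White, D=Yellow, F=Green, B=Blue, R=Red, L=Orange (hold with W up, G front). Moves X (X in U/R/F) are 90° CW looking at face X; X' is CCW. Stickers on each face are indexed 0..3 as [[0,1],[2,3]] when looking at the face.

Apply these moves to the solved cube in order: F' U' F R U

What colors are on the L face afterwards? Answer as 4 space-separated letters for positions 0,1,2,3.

After move 1 (F'): F=GGGG U=WWRR R=YRYR D=OOYY L=OWOW
After move 2 (U'): U=WRWR F=OWGG R=GGYR B=YRBB L=BBOW
After move 3 (F): F=GOGW U=WRWB R=WGRR D=YGYY L=BOOO
After move 4 (R): R=RWRG U=WOWW F=GGGY D=YBYY B=BRRB
After move 5 (U): U=WWWO F=RWGY R=BRRG B=BORB L=GGOO
Query: L face = GGOO

Answer: G G O O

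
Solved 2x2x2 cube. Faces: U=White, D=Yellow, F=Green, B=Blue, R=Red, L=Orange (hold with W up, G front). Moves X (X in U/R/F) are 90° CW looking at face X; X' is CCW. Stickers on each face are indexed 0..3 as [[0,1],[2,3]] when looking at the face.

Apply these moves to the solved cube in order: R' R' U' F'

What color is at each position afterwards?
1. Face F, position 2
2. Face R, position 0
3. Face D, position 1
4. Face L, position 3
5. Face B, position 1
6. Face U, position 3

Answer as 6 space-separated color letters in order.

After move 1 (R'): R=RRRR U=WBWB F=GWGW D=YGYG B=YBYB
After move 2 (R'): R=RRRR U=WYWY F=GBGB D=YWYW B=GBGB
After move 3 (U'): U=YYWW F=OOGB R=GBRR B=RRGB L=GBOO
After move 4 (F'): F=OBOG U=YYGR R=WBYR D=BOYW L=GWOW
Query 1: F[2] = O
Query 2: R[0] = W
Query 3: D[1] = O
Query 4: L[3] = W
Query 5: B[1] = R
Query 6: U[3] = R

Answer: O W O W R R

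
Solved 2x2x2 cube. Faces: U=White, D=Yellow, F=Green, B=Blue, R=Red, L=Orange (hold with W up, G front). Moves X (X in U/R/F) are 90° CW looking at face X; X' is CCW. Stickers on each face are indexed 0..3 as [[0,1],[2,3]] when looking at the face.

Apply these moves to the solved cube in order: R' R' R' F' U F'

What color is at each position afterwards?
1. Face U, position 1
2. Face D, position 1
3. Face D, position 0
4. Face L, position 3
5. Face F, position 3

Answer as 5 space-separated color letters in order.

Answer: W W Y R G

Derivation:
After move 1 (R'): R=RRRR U=WBWB F=GWGW D=YGYG B=YBYB
After move 2 (R'): R=RRRR U=WYWY F=GBGB D=YWYW B=GBGB
After move 3 (R'): R=RRRR U=WGWG F=GYGY D=YBYB B=WBWB
After move 4 (F'): F=YYGG U=WGRR R=BRYR D=OOYB L=OGOW
After move 5 (U): U=RWRG F=BRGG R=WBYR B=OGWB L=YYOW
After move 6 (F'): F=RGBG U=RWWY R=OBOR D=YWYB L=YGOR
Query 1: U[1] = W
Query 2: D[1] = W
Query 3: D[0] = Y
Query 4: L[3] = R
Query 5: F[3] = G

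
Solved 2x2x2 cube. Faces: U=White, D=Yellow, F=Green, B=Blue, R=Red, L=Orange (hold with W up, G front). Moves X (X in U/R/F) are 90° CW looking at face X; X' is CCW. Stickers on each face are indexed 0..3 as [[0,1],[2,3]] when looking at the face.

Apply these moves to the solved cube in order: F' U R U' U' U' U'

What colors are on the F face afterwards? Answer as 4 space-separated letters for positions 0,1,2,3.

Answer: Y O G Y

Derivation:
After move 1 (F'): F=GGGG U=WWRR R=YRYR D=OOYY L=OWOW
After move 2 (U): U=RWRW F=YRGG R=BBYR B=OWBB L=GGOW
After move 3 (R): R=YBRB U=RRRG F=YOGY D=OBYO B=WWWB
After move 4 (U'): U=RGRR F=GGGY R=YORB B=YBWB L=WWOW
After move 5 (U'): U=GRRR F=WWGY R=GGRB B=YOWB L=YBOW
After move 6 (U'): U=RRGR F=YBGY R=WWRB B=GGWB L=YOOW
After move 7 (U'): U=RRRG F=YOGY R=YBRB B=WWWB L=GGOW
Query: F face = YOGY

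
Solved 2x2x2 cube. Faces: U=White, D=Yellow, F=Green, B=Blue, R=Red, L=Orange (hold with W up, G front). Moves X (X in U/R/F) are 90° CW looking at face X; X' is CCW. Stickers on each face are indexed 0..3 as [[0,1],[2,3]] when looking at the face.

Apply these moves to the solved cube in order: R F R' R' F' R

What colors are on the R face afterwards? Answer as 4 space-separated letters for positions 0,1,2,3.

Answer: R G W G

Derivation:
After move 1 (R): R=RRRR U=WGWG F=GYGY D=YBYB B=WBWB
After move 2 (F): F=GGYY U=WGOO R=WRGR D=RRYB L=OYOB
After move 3 (R'): R=RRWG U=WWOW F=GGYO D=RGYY B=BBRB
After move 4 (R'): R=RGRW U=WROB F=GWYW D=RGYO B=YBGB
After move 5 (F'): F=WWGY U=WRRR R=GGRW D=YBYO L=OBOO
After move 6 (R): R=RGWG U=WWRY F=WBGO D=YGYY B=RBRB
Query: R face = RGWG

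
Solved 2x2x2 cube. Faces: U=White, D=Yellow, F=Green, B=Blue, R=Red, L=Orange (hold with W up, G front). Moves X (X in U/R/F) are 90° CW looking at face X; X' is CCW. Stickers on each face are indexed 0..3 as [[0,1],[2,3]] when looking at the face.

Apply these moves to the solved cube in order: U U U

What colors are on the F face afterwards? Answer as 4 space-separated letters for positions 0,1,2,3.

Answer: O O G G

Derivation:
After move 1 (U): U=WWWW F=RRGG R=BBRR B=OOBB L=GGOO
After move 2 (U): U=WWWW F=BBGG R=OORR B=GGBB L=RROO
After move 3 (U): U=WWWW F=OOGG R=GGRR B=RRBB L=BBOO
Query: F face = OOGG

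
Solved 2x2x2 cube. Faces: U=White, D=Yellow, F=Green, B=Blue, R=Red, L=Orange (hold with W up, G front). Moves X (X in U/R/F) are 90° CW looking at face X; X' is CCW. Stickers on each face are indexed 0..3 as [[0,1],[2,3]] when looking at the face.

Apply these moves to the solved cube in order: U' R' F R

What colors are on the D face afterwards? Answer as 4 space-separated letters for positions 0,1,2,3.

After move 1 (U'): U=WWWW F=OOGG R=GGRR B=RRBB L=BBOO
After move 2 (R'): R=GRGR U=WBWR F=OWGW D=YOYG B=YRYB
After move 3 (F): F=GOWW U=WBOB R=WRRR D=GGYG L=BYOO
After move 4 (R): R=RWRR U=WOOW F=GGWG D=GYYY B=BRBB
Query: D face = GYYY

Answer: G Y Y Y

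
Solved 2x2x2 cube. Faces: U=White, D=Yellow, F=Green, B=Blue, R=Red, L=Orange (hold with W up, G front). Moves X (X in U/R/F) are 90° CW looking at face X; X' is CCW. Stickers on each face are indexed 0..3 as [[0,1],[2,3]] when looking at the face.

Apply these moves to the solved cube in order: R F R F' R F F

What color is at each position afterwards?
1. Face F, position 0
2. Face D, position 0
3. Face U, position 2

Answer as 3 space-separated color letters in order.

Answer: W Y G

Derivation:
After move 1 (R): R=RRRR U=WGWG F=GYGY D=YBYB B=WBWB
After move 2 (F): F=GGYY U=WGOO R=WRGR D=RRYB L=OYOB
After move 3 (R): R=GWRR U=WGOY F=GRYB D=RWYW B=OBGB
After move 4 (F'): F=RBGY U=WGGR R=WWRR D=YBYW L=OYOO
After move 5 (R): R=RWRW U=WBGY F=RBGW D=YGYO B=RBGB
After move 6 (F): F=GRWB U=WBOY R=GWYW D=RRYO L=OYOG
After move 7 (F): F=WGBR U=WBGY R=OWYW D=YGYO L=OROR
Query 1: F[0] = W
Query 2: D[0] = Y
Query 3: U[2] = G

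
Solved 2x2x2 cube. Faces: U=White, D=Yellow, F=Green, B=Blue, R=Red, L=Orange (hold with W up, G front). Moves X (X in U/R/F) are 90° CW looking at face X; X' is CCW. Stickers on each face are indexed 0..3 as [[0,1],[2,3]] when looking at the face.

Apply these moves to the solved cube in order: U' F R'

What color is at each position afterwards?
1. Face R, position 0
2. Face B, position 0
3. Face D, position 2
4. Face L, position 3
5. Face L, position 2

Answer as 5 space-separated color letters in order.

After move 1 (U'): U=WWWW F=OOGG R=GGRR B=RRBB L=BBOO
After move 2 (F): F=GOGO U=WWOB R=WGWR D=RGYY L=BYOY
After move 3 (R'): R=GRWW U=WBOR F=GWGB D=ROYO B=YRGB
Query 1: R[0] = G
Query 2: B[0] = Y
Query 3: D[2] = Y
Query 4: L[3] = Y
Query 5: L[2] = O

Answer: G Y Y Y O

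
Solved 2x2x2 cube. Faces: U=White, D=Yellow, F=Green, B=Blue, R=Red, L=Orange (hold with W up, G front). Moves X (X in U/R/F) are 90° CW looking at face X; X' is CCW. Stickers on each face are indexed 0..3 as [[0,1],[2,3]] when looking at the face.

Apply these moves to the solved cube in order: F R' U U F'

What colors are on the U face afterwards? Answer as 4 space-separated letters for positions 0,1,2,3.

Answer: B O O W

Derivation:
After move 1 (F): F=GGGG U=WWOO R=WRWR D=RRYY L=OYOY
After move 2 (R'): R=RRWW U=WBOB F=GWGO D=RGYG B=YBRB
After move 3 (U): U=OWBB F=RRGO R=YBWW B=OYRB L=GWOY
After move 4 (U): U=BOBW F=YBGO R=OYWW B=GWRB L=RROY
After move 5 (F'): F=BOYG U=BOOW R=GYRW D=RYYG L=RWOB
Query: U face = BOOW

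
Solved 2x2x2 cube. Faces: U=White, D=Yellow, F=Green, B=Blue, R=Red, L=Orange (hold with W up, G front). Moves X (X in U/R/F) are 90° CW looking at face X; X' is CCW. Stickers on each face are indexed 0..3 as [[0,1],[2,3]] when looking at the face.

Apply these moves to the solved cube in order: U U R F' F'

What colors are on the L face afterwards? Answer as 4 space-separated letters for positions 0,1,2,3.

Answer: R R O R

Derivation:
After move 1 (U): U=WWWW F=RRGG R=BBRR B=OOBB L=GGOO
After move 2 (U): U=WWWW F=BBGG R=OORR B=GGBB L=RROO
After move 3 (R): R=RORO U=WBWG F=BYGY D=YBYG B=WGWB
After move 4 (F'): F=YYBG U=WBRR R=BOYO D=ROYG L=RGOW
After move 5 (F'): F=YGYB U=WBBY R=OORO D=GWYG L=RROR
Query: L face = RROR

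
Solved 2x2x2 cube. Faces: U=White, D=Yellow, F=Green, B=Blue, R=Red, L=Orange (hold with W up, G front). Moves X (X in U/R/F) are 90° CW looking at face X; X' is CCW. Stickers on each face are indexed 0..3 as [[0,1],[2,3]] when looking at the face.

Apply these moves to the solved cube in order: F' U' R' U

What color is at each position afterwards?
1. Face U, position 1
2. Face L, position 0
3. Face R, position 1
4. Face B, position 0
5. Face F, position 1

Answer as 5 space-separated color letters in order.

Answer: W O R B R

Derivation:
After move 1 (F'): F=GGGG U=WWRR R=YRYR D=OOYY L=OWOW
After move 2 (U'): U=WRWR F=OWGG R=GGYR B=YRBB L=BBOW
After move 3 (R'): R=GRGY U=WBWY F=ORGR D=OWYG B=YROB
After move 4 (U): U=WWYB F=GRGR R=YRGY B=BBOB L=OROW
Query 1: U[1] = W
Query 2: L[0] = O
Query 3: R[1] = R
Query 4: B[0] = B
Query 5: F[1] = R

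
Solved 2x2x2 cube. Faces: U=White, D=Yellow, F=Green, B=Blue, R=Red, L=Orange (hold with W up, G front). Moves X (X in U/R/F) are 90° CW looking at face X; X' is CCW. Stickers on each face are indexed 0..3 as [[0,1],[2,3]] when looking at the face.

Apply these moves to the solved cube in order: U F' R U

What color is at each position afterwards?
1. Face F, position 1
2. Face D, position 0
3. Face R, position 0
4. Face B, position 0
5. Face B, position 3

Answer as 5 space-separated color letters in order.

After move 1 (U): U=WWWW F=RRGG R=BBRR B=OOBB L=GGOO
After move 2 (F'): F=RGRG U=WWBR R=YBYR D=GOYY L=GWOW
After move 3 (R): R=YYRB U=WGBG F=RORY D=GBYO B=ROWB
After move 4 (U): U=BWGG F=YYRY R=RORB B=GWWB L=ROOW
Query 1: F[1] = Y
Query 2: D[0] = G
Query 3: R[0] = R
Query 4: B[0] = G
Query 5: B[3] = B

Answer: Y G R G B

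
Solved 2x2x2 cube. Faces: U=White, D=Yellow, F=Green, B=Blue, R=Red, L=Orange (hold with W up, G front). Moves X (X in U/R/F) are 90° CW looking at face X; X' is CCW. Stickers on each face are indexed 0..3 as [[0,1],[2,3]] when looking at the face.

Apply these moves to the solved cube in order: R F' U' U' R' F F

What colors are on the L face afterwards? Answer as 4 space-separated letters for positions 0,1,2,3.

Answer: B O O G

Derivation:
After move 1 (R): R=RRRR U=WGWG F=GYGY D=YBYB B=WBWB
After move 2 (F'): F=YYGG U=WGRR R=BRYR D=OOYB L=OGOW
After move 3 (U'): U=GRWR F=OGGG R=YYYR B=BRWB L=WBOW
After move 4 (U'): U=RRGW F=WBGG R=OGYR B=YYWB L=BROW
After move 5 (R'): R=GROY U=RWGY F=WRGW D=OBYG B=BYOB
After move 6 (F): F=GWWR U=RWWR R=GRYY D=OGYG L=BOOB
After move 7 (F): F=WGRW U=RWBO R=WRRY D=YGYG L=BOOG
Query: L face = BOOG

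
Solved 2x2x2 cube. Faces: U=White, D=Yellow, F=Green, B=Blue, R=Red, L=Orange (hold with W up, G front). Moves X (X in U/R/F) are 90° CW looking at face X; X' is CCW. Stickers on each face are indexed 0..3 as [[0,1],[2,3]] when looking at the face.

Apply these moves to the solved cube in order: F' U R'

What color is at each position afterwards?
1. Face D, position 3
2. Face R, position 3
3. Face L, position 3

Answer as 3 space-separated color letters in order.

After move 1 (F'): F=GGGG U=WWRR R=YRYR D=OOYY L=OWOW
After move 2 (U): U=RWRW F=YRGG R=BBYR B=OWBB L=GGOW
After move 3 (R'): R=BRBY U=RBRO F=YWGW D=ORYG B=YWOB
Query 1: D[3] = G
Query 2: R[3] = Y
Query 3: L[3] = W

Answer: G Y W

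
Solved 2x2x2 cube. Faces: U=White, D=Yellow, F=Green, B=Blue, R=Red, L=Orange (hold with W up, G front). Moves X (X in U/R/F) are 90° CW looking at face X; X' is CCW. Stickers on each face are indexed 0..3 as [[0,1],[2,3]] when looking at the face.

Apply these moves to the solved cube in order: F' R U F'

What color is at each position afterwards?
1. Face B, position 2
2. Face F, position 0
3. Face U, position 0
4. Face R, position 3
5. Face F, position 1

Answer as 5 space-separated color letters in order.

After move 1 (F'): F=GGGG U=WWRR R=YRYR D=OOYY L=OWOW
After move 2 (R): R=YYRR U=WGRG F=GOGY D=OBYB B=RBWB
After move 3 (U): U=RWGG F=YYGY R=RBRR B=OWWB L=GOOW
After move 4 (F'): F=YYYG U=RWRR R=BBOR D=OWYB L=GGOG
Query 1: B[2] = W
Query 2: F[0] = Y
Query 3: U[0] = R
Query 4: R[3] = R
Query 5: F[1] = Y

Answer: W Y R R Y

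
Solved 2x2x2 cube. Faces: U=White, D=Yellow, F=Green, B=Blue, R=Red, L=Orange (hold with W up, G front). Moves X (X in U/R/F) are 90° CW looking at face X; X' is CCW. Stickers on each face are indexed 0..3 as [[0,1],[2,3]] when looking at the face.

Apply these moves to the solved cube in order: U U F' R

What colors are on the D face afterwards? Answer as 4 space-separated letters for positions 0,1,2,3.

After move 1 (U): U=WWWW F=RRGG R=BBRR B=OOBB L=GGOO
After move 2 (U): U=WWWW F=BBGG R=OORR B=GGBB L=RROO
After move 3 (F'): F=BGBG U=WWOR R=YOYR D=ROYY L=RWOW
After move 4 (R): R=YYRO U=WGOG F=BOBY D=RBYG B=RGWB
Query: D face = RBYG

Answer: R B Y G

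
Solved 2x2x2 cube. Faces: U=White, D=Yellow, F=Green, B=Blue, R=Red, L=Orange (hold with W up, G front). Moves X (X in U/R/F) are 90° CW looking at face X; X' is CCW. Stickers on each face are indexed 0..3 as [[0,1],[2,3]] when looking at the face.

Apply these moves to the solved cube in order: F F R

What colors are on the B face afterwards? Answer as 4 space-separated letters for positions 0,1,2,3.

After move 1 (F): F=GGGG U=WWOO R=WRWR D=RRYY L=OYOY
After move 2 (F): F=GGGG U=WWYY R=OROR D=WWYY L=OROR
After move 3 (R): R=OORR U=WGYG F=GWGY D=WBYB B=YBWB
Query: B face = YBWB

Answer: Y B W B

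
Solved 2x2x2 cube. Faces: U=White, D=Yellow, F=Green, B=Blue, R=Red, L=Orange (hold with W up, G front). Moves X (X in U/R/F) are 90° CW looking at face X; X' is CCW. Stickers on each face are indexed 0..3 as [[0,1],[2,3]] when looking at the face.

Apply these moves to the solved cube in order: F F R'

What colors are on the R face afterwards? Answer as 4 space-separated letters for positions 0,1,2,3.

Answer: R R O O

Derivation:
After move 1 (F): F=GGGG U=WWOO R=WRWR D=RRYY L=OYOY
After move 2 (F): F=GGGG U=WWYY R=OROR D=WWYY L=OROR
After move 3 (R'): R=RROO U=WBYB F=GWGY D=WGYG B=YBWB
Query: R face = RROO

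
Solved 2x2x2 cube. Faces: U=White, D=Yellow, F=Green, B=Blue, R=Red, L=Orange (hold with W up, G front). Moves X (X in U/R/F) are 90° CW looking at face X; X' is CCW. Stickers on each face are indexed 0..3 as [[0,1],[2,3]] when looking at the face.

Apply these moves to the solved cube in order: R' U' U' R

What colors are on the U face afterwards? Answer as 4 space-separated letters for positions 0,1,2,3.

Answer: B B B W

Derivation:
After move 1 (R'): R=RRRR U=WBWB F=GWGW D=YGYG B=YBYB
After move 2 (U'): U=BBWW F=OOGW R=GWRR B=RRYB L=YBOO
After move 3 (U'): U=BWBW F=YBGW R=OORR B=GWYB L=RROO
After move 4 (R): R=RORO U=BBBW F=YGGG D=YYYG B=WWWB
Query: U face = BBBW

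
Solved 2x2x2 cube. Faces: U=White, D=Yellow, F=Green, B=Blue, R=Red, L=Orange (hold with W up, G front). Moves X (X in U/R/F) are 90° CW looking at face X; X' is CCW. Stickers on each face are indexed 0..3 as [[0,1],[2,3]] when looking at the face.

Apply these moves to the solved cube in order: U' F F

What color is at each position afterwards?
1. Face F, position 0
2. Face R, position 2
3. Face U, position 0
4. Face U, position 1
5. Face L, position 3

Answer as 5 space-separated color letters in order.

After move 1 (U'): U=WWWW F=OOGG R=GGRR B=RRBB L=BBOO
After move 2 (F): F=GOGO U=WWOB R=WGWR D=RGYY L=BYOY
After move 3 (F): F=GGOO U=WWYY R=OGBR D=WWYY L=BROG
Query 1: F[0] = G
Query 2: R[2] = B
Query 3: U[0] = W
Query 4: U[1] = W
Query 5: L[3] = G

Answer: G B W W G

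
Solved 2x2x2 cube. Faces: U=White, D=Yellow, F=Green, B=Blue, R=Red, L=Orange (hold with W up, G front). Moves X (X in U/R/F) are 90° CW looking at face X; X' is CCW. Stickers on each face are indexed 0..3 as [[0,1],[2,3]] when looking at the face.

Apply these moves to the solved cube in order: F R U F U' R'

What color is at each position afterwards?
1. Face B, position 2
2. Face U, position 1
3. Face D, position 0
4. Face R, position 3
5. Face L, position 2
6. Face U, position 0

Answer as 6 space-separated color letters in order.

Answer: O W R G O W

Derivation:
After move 1 (F): F=GGGG U=WWOO R=WRWR D=RRYY L=OYOY
After move 2 (R): R=WWRR U=WGOG F=GRGY D=RBYB B=OBWB
After move 3 (U): U=OWGG F=WWGY R=OBRR B=OYWB L=GROY
After move 4 (F): F=GWYW U=OWYR R=GBGR D=ROYB L=GROB
After move 5 (U'): U=WROY F=GRYW R=GWGR B=GBWB L=OYOB
After move 6 (R'): R=WRGG U=WWOG F=GRYY D=RRYW B=BBOB
Query 1: B[2] = O
Query 2: U[1] = W
Query 3: D[0] = R
Query 4: R[3] = G
Query 5: L[2] = O
Query 6: U[0] = W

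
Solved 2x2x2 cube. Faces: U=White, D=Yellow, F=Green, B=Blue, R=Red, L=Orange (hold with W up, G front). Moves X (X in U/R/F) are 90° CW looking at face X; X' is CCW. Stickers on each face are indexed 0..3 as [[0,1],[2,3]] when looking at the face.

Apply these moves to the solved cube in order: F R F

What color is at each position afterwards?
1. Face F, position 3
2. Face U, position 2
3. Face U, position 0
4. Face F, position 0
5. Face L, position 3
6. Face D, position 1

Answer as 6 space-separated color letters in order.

Answer: R Y W G B W

Derivation:
After move 1 (F): F=GGGG U=WWOO R=WRWR D=RRYY L=OYOY
After move 2 (R): R=WWRR U=WGOG F=GRGY D=RBYB B=OBWB
After move 3 (F): F=GGYR U=WGYY R=OWGR D=RWYB L=OROB
Query 1: F[3] = R
Query 2: U[2] = Y
Query 3: U[0] = W
Query 4: F[0] = G
Query 5: L[3] = B
Query 6: D[1] = W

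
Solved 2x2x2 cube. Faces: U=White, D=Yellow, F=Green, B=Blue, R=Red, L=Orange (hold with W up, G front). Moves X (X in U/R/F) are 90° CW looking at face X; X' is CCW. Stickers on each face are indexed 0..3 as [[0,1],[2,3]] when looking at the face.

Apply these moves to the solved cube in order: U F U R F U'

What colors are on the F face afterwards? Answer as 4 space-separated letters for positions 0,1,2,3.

After move 1 (U): U=WWWW F=RRGG R=BBRR B=OOBB L=GGOO
After move 2 (F): F=GRGR U=WWOG R=WBWR D=RBYY L=GYOY
After move 3 (U): U=OWGW F=WBGR R=OOWR B=GYBB L=GROY
After move 4 (R): R=WORO U=OBGR F=WBGY D=RBYG B=WYWB
After move 5 (F): F=GWYB U=OBYR R=GORO D=RWYG L=GROB
After move 6 (U'): U=BROY F=GRYB R=GWRO B=GOWB L=WYOB
Query: F face = GRYB

Answer: G R Y B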